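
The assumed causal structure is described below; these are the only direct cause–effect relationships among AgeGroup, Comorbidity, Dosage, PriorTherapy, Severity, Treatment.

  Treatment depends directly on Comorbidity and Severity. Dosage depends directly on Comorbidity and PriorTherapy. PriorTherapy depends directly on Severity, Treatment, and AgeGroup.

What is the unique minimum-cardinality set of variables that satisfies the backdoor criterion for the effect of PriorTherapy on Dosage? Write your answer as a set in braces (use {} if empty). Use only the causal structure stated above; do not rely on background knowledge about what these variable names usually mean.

Variables eligible for adjustment (non-descendants of PriorTherapy, excluding PriorTherapy and Dosage): {AgeGroup, Comorbidity, Severity, Treatment}.
Backdoor paths from PriorTherapy to Dosage:
  P1: PriorTherapy <- Severity -> Treatment <- Comorbidity -> Dosage
  P2: PriorTherapy <- Treatment <- Comorbidity -> Dosage
The empty set is not sufficient: P2 (PriorTherapy <- Treatment <- Comorbidity -> Dosage) has no collider blocking it and no conditioned non-collider, so it is open.
Try {Comorbidity}:
  P1: blocked at collider Treatment (neither it nor any descendant is in the conditioning set).
  P2: blocked at fork node Comorbidity ∈ conditioning set.
{Comorbidity} contains no descendant of PriorTherapy and blocks every backdoor path.
No other singleton works — e.g. {AgeGroup} leaves P2 open — so {Comorbidity} is the unique smallest valid adjustment set.

{Comorbidity}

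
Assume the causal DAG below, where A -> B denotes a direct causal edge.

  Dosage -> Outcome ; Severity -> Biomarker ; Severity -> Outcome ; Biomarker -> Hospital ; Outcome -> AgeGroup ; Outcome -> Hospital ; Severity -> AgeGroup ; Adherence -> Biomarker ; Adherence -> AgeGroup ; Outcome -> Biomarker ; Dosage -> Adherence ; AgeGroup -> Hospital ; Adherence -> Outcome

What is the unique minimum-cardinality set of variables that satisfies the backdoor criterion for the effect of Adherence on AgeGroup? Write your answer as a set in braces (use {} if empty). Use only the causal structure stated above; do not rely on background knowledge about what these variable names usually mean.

{Dosage}

Variables eligible for adjustment (non-descendants of Adherence, excluding Adherence and AgeGroup): {Dosage, Severity}.
Backdoor paths from Adherence to AgeGroup:
  P1: Adherence <- Dosage -> Outcome <- Severity -> Biomarker -> Hospital <- AgeGroup
  P2: Adherence <- Dosage -> Outcome <- Severity -> AgeGroup
  P3: Adherence <- Dosage -> Outcome -> Biomarker <- Severity -> AgeGroup
  P4: Adherence <- Dosage -> Outcome -> Biomarker -> Hospital <- AgeGroup
  P5: Adherence <- Dosage -> Outcome -> AgeGroup
  P6: Adherence <- Dosage -> Outcome -> Hospital <- Biomarker <- Severity -> AgeGroup
  P7: Adherence <- Dosage -> Outcome -> Hospital <- AgeGroup
The empty set is not sufficient: P5 (Adherence <- Dosage -> Outcome -> AgeGroup) has no collider blocking it and no conditioned non-collider, so it is open.
Try {Dosage}:
  P1: blocked at fork node Dosage ∈ conditioning set.
  P2: blocked at fork node Dosage ∈ conditioning set.
  P3: blocked at fork node Dosage ∈ conditioning set.
  P4: blocked at fork node Dosage ∈ conditioning set.
  P5: blocked at fork node Dosage ∈ conditioning set.
  P6: blocked at fork node Dosage ∈ conditioning set.
  P7: blocked at fork node Dosage ∈ conditioning set.
{Dosage} contains no descendant of Adherence and blocks every backdoor path.
No other singleton works — e.g. {Severity} leaves P5 open — so {Dosage} is the unique smallest valid adjustment set.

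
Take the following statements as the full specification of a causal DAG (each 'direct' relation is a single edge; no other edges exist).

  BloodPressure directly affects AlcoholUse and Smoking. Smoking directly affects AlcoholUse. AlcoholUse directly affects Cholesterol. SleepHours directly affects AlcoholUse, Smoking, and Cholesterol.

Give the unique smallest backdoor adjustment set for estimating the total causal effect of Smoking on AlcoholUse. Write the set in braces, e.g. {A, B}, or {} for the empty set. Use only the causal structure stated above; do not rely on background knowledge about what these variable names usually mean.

Variables eligible for adjustment (non-descendants of Smoking, excluding Smoking and AlcoholUse): {BloodPressure, SleepHours}.
Backdoor paths from Smoking to AlcoholUse:
  P1: Smoking <- SleepHours -> AlcoholUse
  P2: Smoking <- SleepHours -> Cholesterol <- AlcoholUse
  P3: Smoking <- BloodPressure -> AlcoholUse
The empty set is not sufficient: P1 (Smoking <- SleepHours -> AlcoholUse) has no collider blocking it and no conditioned non-collider, so it is open.
Try {BloodPressure, SleepHours}:
  P1: blocked at fork node SleepHours ∈ conditioning set.
  P2: blocked at fork node SleepHours ∈ conditioning set.
  P3: blocked at fork node BloodPressure ∈ conditioning set.
{BloodPressure, SleepHours} contains no descendant of Smoking and blocks every backdoor path.
Every element of {BloodPressure, SleepHours} is needed (dropping BloodPressure leaves P3 open; dropping SleepHours leaves P1 open), so no proper subset is valid.
Among all size-2 subsets of the eligible variables, only {BloodPressure, SleepHours} blocks every backdoor path, so it is the unique smallest valid adjustment set.

{BloodPressure, SleepHours}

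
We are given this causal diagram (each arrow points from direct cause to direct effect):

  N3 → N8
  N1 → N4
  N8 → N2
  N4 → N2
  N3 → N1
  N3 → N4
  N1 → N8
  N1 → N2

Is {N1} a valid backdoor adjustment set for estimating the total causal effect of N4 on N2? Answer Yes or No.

Backdoor paths from N4 to N2 (paths whose first edge points into N4):
  P1: N4 <- N3 -> N1 -> N8 -> N2
  P2: N4 <- N3 -> N1 -> N2
  P3: N4 <- N3 -> N8 <- N1 -> N2
  P4: N4 <- N3 -> N8 -> N2
  P5: N4 <- N1 <- N3 -> N8 -> N2
  P6: N4 <- N1 -> N8 -> N2
  P7: N4 <- N1 -> N2
Condition 1 (no descendant of N4 in the set): holds — descendants of N4 are {N2}; none are in {N1}.
Condition 2 (every backdoor path blocked by {N1}):
  P1: blocked at chain node N1 ∈ conditioning set.
  P2: blocked at chain node N1 ∈ conditioning set.
  P3: blocked at collider N8 (neither it nor any descendant is in the conditioning set).
  P4: open — no interior node is in the conditioning set.
  P5: blocked at chain node N1 ∈ conditioning set.
  P6: blocked at fork node N1 ∈ conditioning set.
  P7: blocked at fork node N1 ∈ conditioning set.
{N1} does not satisfy the backdoor criterion.

No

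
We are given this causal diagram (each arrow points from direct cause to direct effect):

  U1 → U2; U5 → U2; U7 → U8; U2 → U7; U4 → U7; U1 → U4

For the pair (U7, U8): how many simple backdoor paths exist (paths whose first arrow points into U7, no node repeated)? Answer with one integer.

0

A backdoor path from U7 to U8 is any simple undirected path whose first edge points into U7 (i.e. leaves U7 via a parent).
Parents of U7: {U2, U4}.
No simple path from any parent of U7 reaches U8 without revisiting U7, so there are no backdoor paths.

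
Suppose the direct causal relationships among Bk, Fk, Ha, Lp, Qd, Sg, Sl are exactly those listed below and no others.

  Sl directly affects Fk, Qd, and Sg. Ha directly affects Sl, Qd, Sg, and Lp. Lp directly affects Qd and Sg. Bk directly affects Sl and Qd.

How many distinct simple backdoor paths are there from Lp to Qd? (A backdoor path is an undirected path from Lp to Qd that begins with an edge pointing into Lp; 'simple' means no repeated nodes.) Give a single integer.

A backdoor path from Lp to Qd is any simple undirected path whose first edge points into Lp (i.e. leaves Lp via a parent).
Parents of Lp: {Ha}.
Enumerating:
  P1: Lp <- Ha -> Sl <- Bk -> Qd
  P2: Lp <- Ha -> Sl -> Qd
  P3: Lp <- Ha -> Sg <- Sl <- Bk -> Qd
  P4: Lp <- Ha -> Sg <- Sl -> Qd
  P5: Lp <- Ha -> Qd
That exhausts the simple backdoor paths. Count: 5.

5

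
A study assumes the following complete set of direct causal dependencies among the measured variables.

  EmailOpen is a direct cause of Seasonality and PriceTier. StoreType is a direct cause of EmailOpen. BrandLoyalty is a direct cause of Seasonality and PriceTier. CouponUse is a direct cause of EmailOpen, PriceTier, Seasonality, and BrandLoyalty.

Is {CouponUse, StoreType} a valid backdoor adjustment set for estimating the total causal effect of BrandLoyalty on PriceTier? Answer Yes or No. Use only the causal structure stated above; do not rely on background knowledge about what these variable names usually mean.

Backdoor paths from BrandLoyalty to PriceTier (paths whose first edge points into BrandLoyalty):
  P1: BrandLoyalty <- CouponUse -> EmailOpen -> PriceTier
  P2: BrandLoyalty <- CouponUse -> Seasonality <- EmailOpen -> PriceTier
  P3: BrandLoyalty <- CouponUse -> PriceTier
Condition 1 (no descendant of BrandLoyalty in the set): holds — descendants of BrandLoyalty are {PriceTier, Seasonality}; none are in {CouponUse, StoreType}.
Condition 2 (every backdoor path blocked by {CouponUse, StoreType}):
  P1: blocked at fork node CouponUse ∈ conditioning set.
  P2: blocked at fork node CouponUse ∈ conditioning set.
  P3: blocked at fork node CouponUse ∈ conditioning set.
{CouponUse, StoreType} satisfies the backdoor criterion.

Yes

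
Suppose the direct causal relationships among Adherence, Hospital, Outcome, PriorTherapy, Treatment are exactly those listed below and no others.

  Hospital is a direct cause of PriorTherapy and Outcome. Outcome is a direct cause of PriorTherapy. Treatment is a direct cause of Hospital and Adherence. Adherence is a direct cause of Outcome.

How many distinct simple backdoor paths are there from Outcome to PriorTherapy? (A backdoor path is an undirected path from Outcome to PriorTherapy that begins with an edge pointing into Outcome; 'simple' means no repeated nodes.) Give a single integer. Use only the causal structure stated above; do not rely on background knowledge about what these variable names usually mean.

2

A backdoor path from Outcome to PriorTherapy is any simple undirected path whose first edge points into Outcome (i.e. leaves Outcome via a parent).
Parents of Outcome: {Adherence, Hospital}.
Enumerating:
  P1: Outcome <- Adherence <- Treatment -> Hospital -> PriorTherapy
  P2: Outcome <- Hospital -> PriorTherapy
That exhausts the simple backdoor paths. Count: 2.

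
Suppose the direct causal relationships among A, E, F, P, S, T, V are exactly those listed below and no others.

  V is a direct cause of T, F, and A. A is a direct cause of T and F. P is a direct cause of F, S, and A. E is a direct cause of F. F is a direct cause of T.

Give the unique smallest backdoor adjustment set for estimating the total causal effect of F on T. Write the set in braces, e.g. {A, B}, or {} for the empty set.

Variables eligible for adjustment (non-descendants of F, excluding F and T): {A, E, P, S, V}.
Backdoor paths from F to T:
  P1: F <- P -> A <- V -> T
  P2: F <- P -> A -> T
  P3: F <- V -> A -> T
  P4: F <- V -> T
  P5: F <- A <- V -> T
  P6: F <- A -> T
The empty set is not sufficient: P2 (F <- P -> A -> T) has no collider blocking it and no conditioned non-collider, so it is open.
Try {A, V}:
  P1: blocked at fork node V ∈ conditioning set.
  P2: blocked at chain node A ∈ conditioning set.
  P3: blocked at fork node V ∈ conditioning set.
  P4: blocked at fork node V ∈ conditioning set.
  P5: blocked at chain node A ∈ conditioning set.
  P6: blocked at fork node A ∈ conditioning set.
{A, V} contains no descendant of F and blocks every backdoor path.
Every element of {A, V} is needed (dropping A leaves P2 open; dropping V leaves P1 open), so no proper subset is valid.
Among all size-2 subsets of the eligible variables, only {A, V} blocks every backdoor path, so it is the unique smallest valid adjustment set.

{A, V}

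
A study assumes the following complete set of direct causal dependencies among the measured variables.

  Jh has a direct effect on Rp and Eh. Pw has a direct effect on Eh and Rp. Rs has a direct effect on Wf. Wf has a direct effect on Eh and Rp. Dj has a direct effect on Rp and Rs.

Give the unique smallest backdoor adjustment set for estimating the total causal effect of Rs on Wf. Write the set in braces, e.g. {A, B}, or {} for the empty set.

Variables eligible for adjustment (non-descendants of Rs, excluding Rs and Wf): {Dj, Jh, Pw}.
Backdoor paths from Rs to Wf:
  P1: Rs <- Dj -> Rp <- Jh -> Eh <- Wf
  P2: Rs <- Dj -> Rp <- Wf
  P3: Rs <- Dj -> Rp <- Pw -> Eh <- Wf
Each backdoor path contains an unconditioned collider, so every path is already blocked with the empty conditioning set:
  P1: blocked at collider Rp (neither it nor any descendant is in the conditioning set).
  P2: blocked at collider Rp (neither it nor any descendant is in the conditioning set).
  P3: blocked at collider Rp (neither it nor any descendant is in the conditioning set).
The empty set is therefore the unique smallest valid set.

{}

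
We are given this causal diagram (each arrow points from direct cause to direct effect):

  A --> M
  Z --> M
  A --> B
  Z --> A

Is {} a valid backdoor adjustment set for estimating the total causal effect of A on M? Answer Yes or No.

Backdoor paths from A to M (paths whose first edge points into A):
  P1: A <- Z -> M
Condition 1 (no descendant of A in the set): holds — descendants of A are {B, M}; none are in {}.
Condition 2 (every backdoor path blocked by {}):
  P1: open — no interior node is in the conditioning set.
{} does not satisfy the backdoor criterion.

No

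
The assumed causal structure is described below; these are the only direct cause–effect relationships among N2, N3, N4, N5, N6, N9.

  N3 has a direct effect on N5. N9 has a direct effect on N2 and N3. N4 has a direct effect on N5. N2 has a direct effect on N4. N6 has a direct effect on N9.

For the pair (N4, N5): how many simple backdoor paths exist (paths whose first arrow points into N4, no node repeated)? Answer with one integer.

A backdoor path from N4 to N5 is any simple undirected path whose first edge points into N4 (i.e. leaves N4 via a parent).
Parents of N4: {N2}.
Enumerating:
  P1: N4 <- N2 <- N9 -> N3 -> N5
That exhausts the simple backdoor paths. Count: 1.

1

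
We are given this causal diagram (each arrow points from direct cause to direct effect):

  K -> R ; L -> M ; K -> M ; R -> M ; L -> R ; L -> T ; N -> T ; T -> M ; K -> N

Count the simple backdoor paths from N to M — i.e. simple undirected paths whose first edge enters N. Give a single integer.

4

A backdoor path from N to M is any simple undirected path whose first edge points into N (i.e. leaves N via a parent).
Parents of N: {K}.
Enumerating:
  P1: N <- K -> R <- L -> T -> M
  P2: N <- K -> R <- L -> M
  P3: N <- K -> R -> M
  P4: N <- K -> M
That exhausts the simple backdoor paths. Count: 4.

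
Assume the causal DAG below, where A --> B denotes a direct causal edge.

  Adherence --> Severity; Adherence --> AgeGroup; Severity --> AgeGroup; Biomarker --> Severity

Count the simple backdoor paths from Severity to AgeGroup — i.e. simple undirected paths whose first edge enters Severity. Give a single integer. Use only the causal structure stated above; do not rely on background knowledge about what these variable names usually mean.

1

A backdoor path from Severity to AgeGroup is any simple undirected path whose first edge points into Severity (i.e. leaves Severity via a parent).
Parents of Severity: {Adherence, Biomarker}.
Enumerating:
  P1: Severity <- Adherence -> AgeGroup
That exhausts the simple backdoor paths. Count: 1.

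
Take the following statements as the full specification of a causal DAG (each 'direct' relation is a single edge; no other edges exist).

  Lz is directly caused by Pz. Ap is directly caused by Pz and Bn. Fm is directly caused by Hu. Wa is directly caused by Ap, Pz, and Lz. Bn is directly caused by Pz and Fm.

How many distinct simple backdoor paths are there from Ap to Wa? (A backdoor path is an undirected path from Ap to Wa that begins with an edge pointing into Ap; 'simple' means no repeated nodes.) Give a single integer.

4

A backdoor path from Ap to Wa is any simple undirected path whose first edge points into Ap (i.e. leaves Ap via a parent).
Parents of Ap: {Bn, Pz}.
Enumerating:
  P1: Ap <- Pz -> Lz -> Wa
  P2: Ap <- Pz -> Wa
  P3: Ap <- Bn <- Pz -> Lz -> Wa
  P4: Ap <- Bn <- Pz -> Wa
That exhausts the simple backdoor paths. Count: 4.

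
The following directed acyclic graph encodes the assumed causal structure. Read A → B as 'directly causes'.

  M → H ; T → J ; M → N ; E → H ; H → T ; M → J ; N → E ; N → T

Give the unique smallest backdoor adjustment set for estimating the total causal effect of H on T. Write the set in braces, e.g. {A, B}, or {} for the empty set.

Variables eligible for adjustment (non-descendants of H, excluding H and T): {E, M, N}.
Backdoor paths from H to T:
  P1: H <- M -> N -> T
  P2: H <- M -> J <- T
  P3: H <- E <- N <- M -> J <- T
  P4: H <- E <- N -> T
The empty set is not sufficient: P1 (H <- M -> N -> T) has no collider blocking it and no conditioned non-collider, so it is open.
Try {N}:
  P1: blocked at chain node N ∈ conditioning set.
  P2: blocked at collider J (neither it nor any descendant is in the conditioning set).
  P3: blocked at chain node N ∈ conditioning set.
  P4: blocked at fork node N ∈ conditioning set.
{N} contains no descendant of H and blocks every backdoor path.
No other singleton works — e.g. {M} leaves P4 open — so {N} is the unique smallest valid adjustment set.

{N}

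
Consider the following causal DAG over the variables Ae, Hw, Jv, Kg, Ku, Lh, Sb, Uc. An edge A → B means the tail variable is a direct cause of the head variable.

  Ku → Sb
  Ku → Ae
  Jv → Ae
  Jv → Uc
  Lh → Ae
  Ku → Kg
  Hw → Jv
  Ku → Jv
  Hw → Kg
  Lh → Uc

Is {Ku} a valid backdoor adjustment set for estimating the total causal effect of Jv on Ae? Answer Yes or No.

Yes

Backdoor paths from Jv to Ae (paths whose first edge points into Jv):
  P1: Jv <- Hw -> Kg <- Ku -> Ae
  P2: Jv <- Ku -> Ae
Condition 1 (no descendant of Jv in the set): holds — descendants of Jv are {Ae, Uc}; none are in {Ku}.
Condition 2 (every backdoor path blocked by {Ku}):
  P1: blocked at collider Kg (neither it nor any descendant is in the conditioning set).
  P2: blocked at fork node Ku ∈ conditioning set.
{Ku} satisfies the backdoor criterion.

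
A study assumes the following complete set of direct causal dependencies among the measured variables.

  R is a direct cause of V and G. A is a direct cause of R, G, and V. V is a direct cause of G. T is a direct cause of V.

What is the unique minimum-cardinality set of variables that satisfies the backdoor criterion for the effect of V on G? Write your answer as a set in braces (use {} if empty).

Variables eligible for adjustment (non-descendants of V, excluding V and G): {A, R, T}.
Backdoor paths from V to G:
  P1: V <- A -> R -> G
  P2: V <- A -> G
  P3: V <- R <- A -> G
  P4: V <- R -> G
The empty set is not sufficient: P1 (V <- A -> R -> G) has no collider blocking it and no conditioned non-collider, so it is open.
Try {A, R}:
  P1: blocked at fork node A ∈ conditioning set.
  P2: blocked at fork node A ∈ conditioning set.
  P3: blocked at chain node R ∈ conditioning set.
  P4: blocked at fork node R ∈ conditioning set.
{A, R} contains no descendant of V and blocks every backdoor path.
Every element of {A, R} is needed (dropping A leaves P2 open; dropping R leaves P4 open), so no proper subset is valid.
Among all size-2 subsets of the eligible variables, only {A, R} blocks every backdoor path, so it is the unique smallest valid adjustment set.

{A, R}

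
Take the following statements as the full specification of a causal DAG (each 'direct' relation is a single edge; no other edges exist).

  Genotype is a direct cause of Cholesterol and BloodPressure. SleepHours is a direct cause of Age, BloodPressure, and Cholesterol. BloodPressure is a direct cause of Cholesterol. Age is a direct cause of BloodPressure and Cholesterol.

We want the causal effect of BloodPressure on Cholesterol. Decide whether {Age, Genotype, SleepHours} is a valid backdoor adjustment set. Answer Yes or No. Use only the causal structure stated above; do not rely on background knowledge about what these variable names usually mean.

Backdoor paths from BloodPressure to Cholesterol (paths whose first edge points into BloodPressure):
  P1: BloodPressure <- Genotype -> Cholesterol
  P2: BloodPressure <- SleepHours -> Age -> Cholesterol
  P3: BloodPressure <- SleepHours -> Cholesterol
  P4: BloodPressure <- Age <- SleepHours -> Cholesterol
  P5: BloodPressure <- Age -> Cholesterol
Condition 1 (no descendant of BloodPressure in the set): holds — descendants of BloodPressure are {Cholesterol}; none are in {Age, Genotype, SleepHours}.
Condition 2 (every backdoor path blocked by {Age, Genotype, SleepHours}):
  P1: blocked at fork node Genotype ∈ conditioning set.
  P2: blocked at fork node SleepHours ∈ conditioning set.
  P3: blocked at fork node SleepHours ∈ conditioning set.
  P4: blocked at chain node Age ∈ conditioning set.
  P5: blocked at fork node Age ∈ conditioning set.
{Age, Genotype, SleepHours} satisfies the backdoor criterion.

Yes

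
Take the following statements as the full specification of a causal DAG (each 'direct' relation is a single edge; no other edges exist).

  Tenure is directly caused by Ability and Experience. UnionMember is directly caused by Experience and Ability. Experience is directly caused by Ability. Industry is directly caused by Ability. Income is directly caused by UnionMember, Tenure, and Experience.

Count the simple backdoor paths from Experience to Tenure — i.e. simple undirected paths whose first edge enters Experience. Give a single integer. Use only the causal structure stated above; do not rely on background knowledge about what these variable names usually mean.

A backdoor path from Experience to Tenure is any simple undirected path whose first edge points into Experience (i.e. leaves Experience via a parent).
Parents of Experience: {Ability}.
Enumerating:
  P1: Experience <- Ability -> Tenure
  P2: Experience <- Ability -> UnionMember -> Income <- Tenure
That exhausts the simple backdoor paths. Count: 2.

2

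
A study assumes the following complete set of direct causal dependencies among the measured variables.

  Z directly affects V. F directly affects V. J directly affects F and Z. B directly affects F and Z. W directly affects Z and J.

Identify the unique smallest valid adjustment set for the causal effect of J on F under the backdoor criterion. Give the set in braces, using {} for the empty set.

Variables eligible for adjustment (non-descendants of J, excluding J and F): {B, W}.
Backdoor paths from J to F:
  P1: J <- W -> Z <- B -> F
  P2: J <- W -> Z -> V <- F
Each backdoor path contains an unconditioned collider, so every path is already blocked with the empty conditioning set:
  P1: blocked at collider Z (neither it nor any descendant is in the conditioning set).
  P2: blocked at collider V (neither it nor any descendant is in the conditioning set).
The empty set is therefore the unique smallest valid set.

{}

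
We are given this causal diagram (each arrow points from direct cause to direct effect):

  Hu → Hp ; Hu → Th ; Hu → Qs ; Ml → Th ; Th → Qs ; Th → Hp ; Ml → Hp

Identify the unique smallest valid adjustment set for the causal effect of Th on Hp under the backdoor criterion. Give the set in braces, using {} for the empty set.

{Hu, Ml}

Variables eligible for adjustment (non-descendants of Th, excluding Th and Hp): {Hu, Ml}.
Backdoor paths from Th to Hp:
  P1: Th <- Hu -> Hp
  P2: Th <- Ml -> Hp
The empty set is not sufficient: P1 (Th <- Hu -> Hp) has no collider blocking it and no conditioned non-collider, so it is open.
Try {Hu, Ml}:
  P1: blocked at fork node Hu ∈ conditioning set.
  P2: blocked at fork node Ml ∈ conditioning set.
{Hu, Ml} contains no descendant of Th and blocks every backdoor path.
Every element of {Hu, Ml} is needed (dropping Hu leaves P1 open; dropping Ml leaves P2 open), so no proper subset is valid.
Among all size-2 subsets of the eligible variables, only {Hu, Ml} blocks every backdoor path, so it is the unique smallest valid adjustment set.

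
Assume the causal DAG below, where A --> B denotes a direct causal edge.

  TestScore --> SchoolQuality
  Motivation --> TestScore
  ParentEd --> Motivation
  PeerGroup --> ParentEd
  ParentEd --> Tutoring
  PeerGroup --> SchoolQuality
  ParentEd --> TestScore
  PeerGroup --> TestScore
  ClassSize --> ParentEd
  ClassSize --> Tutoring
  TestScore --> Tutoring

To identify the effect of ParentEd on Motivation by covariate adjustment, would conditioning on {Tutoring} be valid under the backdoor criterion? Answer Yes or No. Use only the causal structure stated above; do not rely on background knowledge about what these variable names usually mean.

Backdoor paths from ParentEd to Motivation (paths whose first edge points into ParentEd):
  P1: ParentEd <- PeerGroup -> TestScore <- Motivation
  P2: ParentEd <- PeerGroup -> SchoolQuality <- TestScore <- Motivation
  P3: ParentEd <- ClassSize -> Tutoring <- TestScore <- Motivation
Condition 1 (no descendant of ParentEd in the set): FAILS — Tutoring is a descendant of ParentEd.
Condition 2 (every backdoor path blocked by {Tutoring}):
  P1: open — collider(s) TestScore are conditioned on (or have a conditioned descendant) and no non-collider on the path is in the set.
  P2: blocked at collider SchoolQuality (neither it nor any descendant is in the conditioning set).
  P3: open — collider(s) Tutoring are conditioned on (or have a conditioned descendant) and no non-collider on the path is in the set.
{Tutoring} does not satisfy the backdoor criterion.

No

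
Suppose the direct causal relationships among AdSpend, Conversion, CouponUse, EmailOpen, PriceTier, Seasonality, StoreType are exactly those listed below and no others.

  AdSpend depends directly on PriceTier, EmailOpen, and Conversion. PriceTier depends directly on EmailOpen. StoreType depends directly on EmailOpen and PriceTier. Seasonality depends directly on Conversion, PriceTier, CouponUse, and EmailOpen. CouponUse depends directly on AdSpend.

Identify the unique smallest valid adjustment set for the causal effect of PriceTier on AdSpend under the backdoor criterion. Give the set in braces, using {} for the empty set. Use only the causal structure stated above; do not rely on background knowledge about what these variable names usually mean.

{EmailOpen}

Variables eligible for adjustment (non-descendants of PriceTier, excluding PriceTier and AdSpend): {Conversion, EmailOpen}.
Backdoor paths from PriceTier to AdSpend:
  P1: PriceTier <- EmailOpen -> AdSpend
  P2: PriceTier <- EmailOpen -> Seasonality <- Conversion -> AdSpend
  P3: PriceTier <- EmailOpen -> Seasonality <- CouponUse <- AdSpend
The empty set is not sufficient: P1 (PriceTier <- EmailOpen -> AdSpend) has no collider blocking it and no conditioned non-collider, so it is open.
Try {EmailOpen}:
  P1: blocked at fork node EmailOpen ∈ conditioning set.
  P2: blocked at fork node EmailOpen ∈ conditioning set.
  P3: blocked at fork node EmailOpen ∈ conditioning set.
{EmailOpen} contains no descendant of PriceTier and blocks every backdoor path.
No other singleton works — e.g. {Conversion} leaves P1 open — so {EmailOpen} is the unique smallest valid adjustment set.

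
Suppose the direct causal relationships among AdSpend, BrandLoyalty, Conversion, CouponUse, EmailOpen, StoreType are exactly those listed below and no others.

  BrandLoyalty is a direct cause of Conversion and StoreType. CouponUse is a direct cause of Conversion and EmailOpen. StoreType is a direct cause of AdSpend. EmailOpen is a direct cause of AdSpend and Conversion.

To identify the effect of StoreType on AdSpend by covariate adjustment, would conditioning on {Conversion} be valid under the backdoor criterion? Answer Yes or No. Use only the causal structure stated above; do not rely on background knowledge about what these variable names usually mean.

Backdoor paths from StoreType to AdSpend (paths whose first edge points into StoreType):
  P1: StoreType <- BrandLoyalty -> Conversion <- CouponUse -> EmailOpen -> AdSpend
  P2: StoreType <- BrandLoyalty -> Conversion <- EmailOpen -> AdSpend
Condition 1 (no descendant of StoreType in the set): holds — descendants of StoreType are {AdSpend}; none are in {Conversion}.
Condition 2 (every backdoor path blocked by {Conversion}):
  P1: open — collider(s) Conversion are conditioned on (or have a conditioned descendant) and no non-collider on the path is in the set.
  P2: open — collider(s) Conversion are conditioned on (or have a conditioned descendant) and no non-collider on the path is in the set.
{Conversion} does not satisfy the backdoor criterion.

No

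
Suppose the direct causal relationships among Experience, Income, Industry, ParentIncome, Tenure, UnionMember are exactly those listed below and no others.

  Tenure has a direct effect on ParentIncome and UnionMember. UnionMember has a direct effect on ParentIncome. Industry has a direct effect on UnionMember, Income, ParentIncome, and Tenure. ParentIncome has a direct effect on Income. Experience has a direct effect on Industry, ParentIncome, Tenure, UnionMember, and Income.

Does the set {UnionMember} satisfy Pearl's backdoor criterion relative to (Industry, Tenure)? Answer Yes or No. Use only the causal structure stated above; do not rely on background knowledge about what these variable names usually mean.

No

Backdoor paths from Industry to Tenure (paths whose first edge points into Industry):
  P1: Industry <- Experience -> Tenure
  P2: Industry <- Experience -> UnionMember <- Tenure
  P3: Industry <- Experience -> UnionMember -> ParentIncome <- Tenure
  P4: Industry <- Experience -> ParentIncome <- Tenure
  P5: Industry <- Experience -> ParentIncome <- UnionMember <- Tenure
  P6: Industry <- Experience -> Income <- ParentIncome <- Tenure
  P7: Industry <- Experience -> Income <- ParentIncome <- UnionMember <- Tenure
Condition 1 (no descendant of Industry in the set): FAILS — UnionMember is a descendant of Industry.
Condition 2 (every backdoor path blocked by {UnionMember}):
  P1: open — no interior node is in the conditioning set.
  P2: open — collider(s) UnionMember are conditioned on (or have a conditioned descendant) and no non-collider on the path is in the set.
  P3: blocked at chain node UnionMember ∈ conditioning set.
  P4: blocked at collider ParentIncome (neither it nor any descendant is in the conditioning set).
  P5: blocked at collider ParentIncome (neither it nor any descendant is in the conditioning set).
  P6: blocked at collider Income (neither it nor any descendant is in the conditioning set).
  P7: blocked at collider Income (neither it nor any descendant is in the conditioning set).
{UnionMember} does not satisfy the backdoor criterion.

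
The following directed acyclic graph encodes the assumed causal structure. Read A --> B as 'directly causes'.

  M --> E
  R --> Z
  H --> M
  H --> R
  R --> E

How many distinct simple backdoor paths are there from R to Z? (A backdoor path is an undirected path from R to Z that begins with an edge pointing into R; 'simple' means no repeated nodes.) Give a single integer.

0

A backdoor path from R to Z is any simple undirected path whose first edge points into R (i.e. leaves R via a parent).
Parents of R: {H}.
No simple path from any parent of R reaches Z without revisiting R, so there are no backdoor paths.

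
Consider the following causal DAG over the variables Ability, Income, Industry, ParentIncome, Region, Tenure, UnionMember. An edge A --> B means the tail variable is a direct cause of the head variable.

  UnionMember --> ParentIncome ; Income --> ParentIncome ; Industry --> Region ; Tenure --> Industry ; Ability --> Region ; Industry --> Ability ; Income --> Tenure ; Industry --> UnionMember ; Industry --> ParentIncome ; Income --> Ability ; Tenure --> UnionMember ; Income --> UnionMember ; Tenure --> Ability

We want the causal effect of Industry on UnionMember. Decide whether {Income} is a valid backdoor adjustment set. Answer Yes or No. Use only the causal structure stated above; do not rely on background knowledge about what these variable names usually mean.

Backdoor paths from Industry to UnionMember (paths whose first edge points into Industry):
  P1: Industry <- Tenure <- Income -> UnionMember
  P2: Industry <- Tenure <- Income -> ParentIncome <- UnionMember
  P3: Industry <- Tenure -> Ability <- Income -> UnionMember
  P4: Industry <- Tenure -> Ability <- Income -> ParentIncome <- UnionMember
  P5: Industry <- Tenure -> UnionMember
Condition 1 (no descendant of Industry in the set): holds — descendants of Industry are {Ability, ParentIncome, Region, UnionMember}; none are in {Income}.
Condition 2 (every backdoor path blocked by {Income}):
  P1: blocked at fork node Income ∈ conditioning set.
  P2: blocked at fork node Income ∈ conditioning set.
  P3: blocked at collider Ability (neither it nor any descendant is in the conditioning set).
  P4: blocked at collider Ability (neither it nor any descendant is in the conditioning set).
  P5: open — no interior node is in the conditioning set.
{Income} does not satisfy the backdoor criterion.

No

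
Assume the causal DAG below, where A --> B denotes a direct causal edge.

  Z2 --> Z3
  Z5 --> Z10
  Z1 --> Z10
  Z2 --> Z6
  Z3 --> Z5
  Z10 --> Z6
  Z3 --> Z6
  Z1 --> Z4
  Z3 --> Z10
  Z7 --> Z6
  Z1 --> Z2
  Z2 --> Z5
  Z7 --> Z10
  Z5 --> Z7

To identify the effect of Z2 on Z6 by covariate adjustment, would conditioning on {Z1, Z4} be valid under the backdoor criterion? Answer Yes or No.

Yes

Backdoor paths from Z2 to Z6 (paths whose first edge points into Z2):
  P1: Z2 <- Z1 -> Z10 <- Z3 -> Z5 -> Z7 -> Z6
  P2: Z2 <- Z1 -> Z10 <- Z3 -> Z6
  P3: Z2 <- Z1 -> Z10 <- Z5 <- Z3 -> Z6
  P4: Z2 <- Z1 -> Z10 <- Z5 -> Z7 -> Z6
  P5: Z2 <- Z1 -> Z10 <- Z7 <- Z5 <- Z3 -> Z6
  P6: Z2 <- Z1 -> Z10 <- Z7 -> Z6
  P7: Z2 <- Z1 -> Z10 -> Z6
Condition 1 (no descendant of Z2 in the set): holds — descendants of Z2 are {Z10, Z3, Z5, Z6, Z7}; none are in {Z1, Z4}.
Condition 2 (every backdoor path blocked by {Z1, Z4}):
  P1: blocked at fork node Z1 ∈ conditioning set.
  P2: blocked at fork node Z1 ∈ conditioning set.
  P3: blocked at fork node Z1 ∈ conditioning set.
  P4: blocked at fork node Z1 ∈ conditioning set.
  P5: blocked at fork node Z1 ∈ conditioning set.
  P6: blocked at fork node Z1 ∈ conditioning set.
  P7: blocked at fork node Z1 ∈ conditioning set.
{Z1, Z4} satisfies the backdoor criterion.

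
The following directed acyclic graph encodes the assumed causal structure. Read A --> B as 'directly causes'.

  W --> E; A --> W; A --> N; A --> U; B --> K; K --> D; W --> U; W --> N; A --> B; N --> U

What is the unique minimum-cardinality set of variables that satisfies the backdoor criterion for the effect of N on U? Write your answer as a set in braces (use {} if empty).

Variables eligible for adjustment (non-descendants of N, excluding N and U): {A, B, D, E, K, W}.
Backdoor paths from N to U:
  P1: N <- A -> W -> U
  P2: N <- A -> U
  P3: N <- W <- A -> U
  P4: N <- W -> U
The empty set is not sufficient: P1 (N <- A -> W -> U) has no collider blocking it and no conditioned non-collider, so it is open.
Try {A, W}:
  P1: blocked at fork node A ∈ conditioning set.
  P2: blocked at fork node A ∈ conditioning set.
  P3: blocked at chain node W ∈ conditioning set.
  P4: blocked at fork node W ∈ conditioning set.
{A, W} contains no descendant of N and blocks every backdoor path.
Every element of {A, W} is needed (dropping A leaves P2 open; dropping W leaves P4 open), so no proper subset is valid.
Among all size-2 subsets of the eligible variables, only {A, W} blocks every backdoor path, so it is the unique smallest valid adjustment set.

{A, W}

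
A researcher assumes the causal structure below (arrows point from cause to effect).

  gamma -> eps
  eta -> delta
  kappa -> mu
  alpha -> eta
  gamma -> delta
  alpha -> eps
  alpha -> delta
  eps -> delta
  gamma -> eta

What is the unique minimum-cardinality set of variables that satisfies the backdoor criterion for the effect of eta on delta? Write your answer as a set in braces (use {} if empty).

Variables eligible for adjustment (non-descendants of eta, excluding eta and delta): {alpha, eps, gamma, kappa, mu}.
Backdoor paths from eta to delta:
  P1: eta <- alpha -> eps <- gamma -> delta
  P2: eta <- alpha -> eps -> delta
  P3: eta <- alpha -> delta
  P4: eta <- gamma -> eps <- alpha -> delta
  P5: eta <- gamma -> eps -> delta
  P6: eta <- gamma -> delta
The empty set is not sufficient: P2 (eta <- alpha -> eps -> delta) has no collider blocking it and no conditioned non-collider, so it is open.
Try {alpha, gamma}:
  P1: blocked at fork node alpha ∈ conditioning set.
  P2: blocked at fork node alpha ∈ conditioning set.
  P3: blocked at fork node alpha ∈ conditioning set.
  P4: blocked at fork node gamma ∈ conditioning set.
  P5: blocked at fork node gamma ∈ conditioning set.
  P6: blocked at fork node gamma ∈ conditioning set.
{alpha, gamma} contains no descendant of eta and blocks every backdoor path.
Every element of {alpha, gamma} is needed (dropping alpha leaves P2 open; dropping gamma leaves P5 open), so no proper subset is valid.
Among all size-2 subsets of the eligible variables, only {alpha, gamma} blocks every backdoor path, so it is the unique smallest valid adjustment set.

{alpha, gamma}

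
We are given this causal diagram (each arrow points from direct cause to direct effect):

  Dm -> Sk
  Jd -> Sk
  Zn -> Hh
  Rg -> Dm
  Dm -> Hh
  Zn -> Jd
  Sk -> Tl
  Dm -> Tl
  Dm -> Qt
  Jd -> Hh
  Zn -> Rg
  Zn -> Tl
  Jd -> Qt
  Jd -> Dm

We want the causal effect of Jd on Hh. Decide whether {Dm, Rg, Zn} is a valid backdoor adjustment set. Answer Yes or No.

No

Backdoor paths from Jd to Hh (paths whose first edge points into Jd):
  P1: Jd <- Zn -> Rg -> Dm -> Hh
  P2: Jd <- Zn -> Hh
  P3: Jd <- Zn -> Tl <- Dm -> Hh
  P4: Jd <- Zn -> Tl <- Sk <- Dm -> Hh
Condition 1 (no descendant of Jd in the set): FAILS — Dm is a descendant of Jd.
Condition 2 (every backdoor path blocked by {Dm, Rg, Zn}):
  P1: blocked at fork node Zn ∈ conditioning set.
  P2: blocked at fork node Zn ∈ conditioning set.
  P3: blocked at fork node Zn ∈ conditioning set.
  P4: blocked at fork node Zn ∈ conditioning set.
{Dm, Rg, Zn} does not satisfy the backdoor criterion.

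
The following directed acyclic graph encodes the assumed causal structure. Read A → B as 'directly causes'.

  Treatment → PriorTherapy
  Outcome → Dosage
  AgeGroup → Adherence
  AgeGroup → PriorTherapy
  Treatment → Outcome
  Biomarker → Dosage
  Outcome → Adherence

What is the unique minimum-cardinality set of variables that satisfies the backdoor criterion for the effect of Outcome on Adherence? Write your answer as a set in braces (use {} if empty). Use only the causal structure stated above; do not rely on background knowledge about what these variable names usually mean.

{}

Variables eligible for adjustment (non-descendants of Outcome, excluding Outcome and Adherence): {AgeGroup, Biomarker, PriorTherapy, Treatment}.
Backdoor paths from Outcome to Adherence:
  P1: Outcome <- Treatment -> PriorTherapy <- AgeGroup -> Adherence
Each backdoor path contains an unconditioned collider, so every path is already blocked with the empty conditioning set:
  P1: blocked at collider PriorTherapy (neither it nor any descendant is in the conditioning set).
The empty set is therefore the unique smallest valid set.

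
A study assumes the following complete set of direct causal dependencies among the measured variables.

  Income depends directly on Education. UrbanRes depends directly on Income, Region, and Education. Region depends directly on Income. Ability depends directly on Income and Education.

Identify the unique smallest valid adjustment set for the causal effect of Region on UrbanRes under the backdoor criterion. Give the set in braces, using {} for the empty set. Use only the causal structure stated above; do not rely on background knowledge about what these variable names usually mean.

{Income}

Variables eligible for adjustment (non-descendants of Region, excluding Region and UrbanRes): {Ability, Education, Income}.
Backdoor paths from Region to UrbanRes:
  P1: Region <- Income <- Education -> UrbanRes
  P2: Region <- Income -> UrbanRes
  P3: Region <- Income -> Ability <- Education -> UrbanRes
The empty set is not sufficient: P1 (Region <- Income <- Education -> UrbanRes) has no collider blocking it and no conditioned non-collider, so it is open.
Try {Income}:
  P1: blocked at chain node Income ∈ conditioning set.
  P2: blocked at fork node Income ∈ conditioning set.
  P3: blocked at fork node Income ∈ conditioning set.
{Income} contains no descendant of Region and blocks every backdoor path.
No other singleton works — e.g. {Education} leaves P2 open — so {Income} is the unique smallest valid adjustment set.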